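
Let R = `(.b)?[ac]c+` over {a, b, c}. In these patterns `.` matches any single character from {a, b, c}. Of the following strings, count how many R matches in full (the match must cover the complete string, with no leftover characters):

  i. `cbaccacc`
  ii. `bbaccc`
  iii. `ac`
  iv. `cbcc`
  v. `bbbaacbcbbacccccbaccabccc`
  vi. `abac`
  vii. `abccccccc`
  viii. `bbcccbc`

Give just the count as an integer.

5

i. `cbaccacc` → no match
ii. `bbaccc` → match
iii. `ac` → match
iv. `cbcc` → match
v → no match
vi. `abac` → match
vii. `abccccccc` → match
viii. `bbcccbc` → no match
Total matched: 5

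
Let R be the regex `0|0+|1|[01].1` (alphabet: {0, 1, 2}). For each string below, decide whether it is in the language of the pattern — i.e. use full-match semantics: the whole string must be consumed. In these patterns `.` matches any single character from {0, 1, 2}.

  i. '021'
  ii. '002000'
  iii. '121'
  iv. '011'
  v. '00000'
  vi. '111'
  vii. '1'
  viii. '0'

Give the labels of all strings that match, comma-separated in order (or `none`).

i, iii, iv, v, vi, vii, viii

i. '021' → match
ii. '002000' → no match
iii. '121' → match
iv. '011' → match
v. '00000' → match
vi. '111' → match
vii. '1' → match
viii. '0' → match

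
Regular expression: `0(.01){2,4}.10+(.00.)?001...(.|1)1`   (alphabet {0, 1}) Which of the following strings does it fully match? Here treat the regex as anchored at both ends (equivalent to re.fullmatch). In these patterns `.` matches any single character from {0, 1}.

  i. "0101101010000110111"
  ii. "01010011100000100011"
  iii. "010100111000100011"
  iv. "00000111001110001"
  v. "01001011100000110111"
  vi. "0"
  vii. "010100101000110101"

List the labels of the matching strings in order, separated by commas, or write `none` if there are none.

i, ii, iii, vii

i → match
ii → match
iii → match
iv → no match
v → no match
vi → no match — must end with "1"
vii → match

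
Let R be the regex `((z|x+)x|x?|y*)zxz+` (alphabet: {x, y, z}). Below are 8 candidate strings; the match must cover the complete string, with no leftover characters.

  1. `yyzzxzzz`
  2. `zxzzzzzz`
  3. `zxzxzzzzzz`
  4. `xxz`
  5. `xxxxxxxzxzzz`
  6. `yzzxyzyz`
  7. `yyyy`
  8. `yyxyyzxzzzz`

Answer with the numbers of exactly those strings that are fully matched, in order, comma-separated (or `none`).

1. `yyzzxzzz` → no match
2. `zxzzzzzz` → match
3. `zxzxzzzzzz` → match
4. `xxz` → no match
5. `xxxxxxxzxzzz` → match
6. `yzzxyzyz` → no match
7. `yyyy` → no match — must end with `z`
8. `yyxyyzxzzzz` → no match

2, 3, 5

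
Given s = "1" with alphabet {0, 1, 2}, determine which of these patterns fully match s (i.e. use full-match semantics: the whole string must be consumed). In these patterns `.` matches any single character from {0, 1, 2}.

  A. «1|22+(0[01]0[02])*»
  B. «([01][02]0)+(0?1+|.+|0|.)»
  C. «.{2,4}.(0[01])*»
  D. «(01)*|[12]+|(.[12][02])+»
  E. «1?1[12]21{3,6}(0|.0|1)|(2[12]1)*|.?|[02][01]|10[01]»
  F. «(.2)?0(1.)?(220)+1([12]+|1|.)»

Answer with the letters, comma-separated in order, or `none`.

A, D, E

A → match
B → no match
C → no match
D → match
E → match
F → no match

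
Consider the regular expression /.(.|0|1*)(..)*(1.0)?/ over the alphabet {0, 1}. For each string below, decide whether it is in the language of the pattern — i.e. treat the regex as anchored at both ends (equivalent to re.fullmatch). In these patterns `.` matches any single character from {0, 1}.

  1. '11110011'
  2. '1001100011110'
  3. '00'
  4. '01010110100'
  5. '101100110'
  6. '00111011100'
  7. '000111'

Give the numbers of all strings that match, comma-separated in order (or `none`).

1, 2, 3, 4, 5, 6, 7

1 → match
2 → match
3 → match
4 → match
5 → match
6 → match
7 → match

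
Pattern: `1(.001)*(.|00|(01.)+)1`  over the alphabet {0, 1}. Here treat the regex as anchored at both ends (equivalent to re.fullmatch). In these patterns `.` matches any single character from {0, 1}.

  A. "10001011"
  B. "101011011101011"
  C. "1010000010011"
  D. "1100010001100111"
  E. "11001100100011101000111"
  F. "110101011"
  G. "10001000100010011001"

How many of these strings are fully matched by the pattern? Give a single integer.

0

A → no match
B → no match
C → no match
D → no match
E → no match
F → no match
G → no match
Total matched: 0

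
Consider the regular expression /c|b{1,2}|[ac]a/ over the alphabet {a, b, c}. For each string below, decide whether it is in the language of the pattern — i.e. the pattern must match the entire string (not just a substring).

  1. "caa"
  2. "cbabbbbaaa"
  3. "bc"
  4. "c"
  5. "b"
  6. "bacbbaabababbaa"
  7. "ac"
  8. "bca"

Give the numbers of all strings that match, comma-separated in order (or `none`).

4, 5

1. "caa" → no match
2. "cbabbbbaaa" → no match
3. "bc" → no match
4. "c" → match
5. "b" → match
6 → no match
7. "ac" → no match
8. "bca" → no match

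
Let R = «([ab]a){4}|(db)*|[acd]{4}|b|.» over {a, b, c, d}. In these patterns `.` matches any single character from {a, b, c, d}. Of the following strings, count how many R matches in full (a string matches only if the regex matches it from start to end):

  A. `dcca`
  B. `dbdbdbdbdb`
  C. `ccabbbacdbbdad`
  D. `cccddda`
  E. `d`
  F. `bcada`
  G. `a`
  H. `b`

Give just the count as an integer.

A → match
B → match
C → no match
D → no match
E → match
F → no match
G → match
H → match
Total matched: 5

5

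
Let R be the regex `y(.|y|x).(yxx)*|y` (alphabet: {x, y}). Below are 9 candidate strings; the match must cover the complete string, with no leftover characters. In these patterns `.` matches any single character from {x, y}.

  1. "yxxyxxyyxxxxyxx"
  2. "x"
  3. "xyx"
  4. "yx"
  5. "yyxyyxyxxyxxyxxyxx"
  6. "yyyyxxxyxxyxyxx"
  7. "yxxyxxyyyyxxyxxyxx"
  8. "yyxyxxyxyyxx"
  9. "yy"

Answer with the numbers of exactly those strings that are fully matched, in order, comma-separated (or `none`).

none

1 → no match
2 → no match — must start with "y"
3 → no match — must start with "y"
4 → no match
5 → no match
6 → no match
7 → no match
8 → no match
9 → no match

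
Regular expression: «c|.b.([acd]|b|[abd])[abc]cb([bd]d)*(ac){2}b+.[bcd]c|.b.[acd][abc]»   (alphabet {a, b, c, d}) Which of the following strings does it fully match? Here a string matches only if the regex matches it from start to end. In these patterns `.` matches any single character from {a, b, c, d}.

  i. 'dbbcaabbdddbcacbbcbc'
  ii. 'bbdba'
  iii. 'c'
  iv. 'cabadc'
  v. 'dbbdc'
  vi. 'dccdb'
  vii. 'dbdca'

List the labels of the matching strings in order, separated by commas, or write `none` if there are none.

i → no match
ii → no match
iii → match
iv → no match
v → match
vi → no match
vii → match

iii, v, vii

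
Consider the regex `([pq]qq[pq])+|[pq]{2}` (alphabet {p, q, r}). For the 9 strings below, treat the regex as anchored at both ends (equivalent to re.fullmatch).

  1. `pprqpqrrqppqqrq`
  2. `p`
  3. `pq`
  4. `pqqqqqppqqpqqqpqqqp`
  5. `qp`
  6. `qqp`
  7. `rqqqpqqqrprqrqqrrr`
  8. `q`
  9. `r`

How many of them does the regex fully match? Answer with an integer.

1 → no match
2 → no match
3 → match
4 → no match
5 → match
6 → no match
7 → no match
8 → no match
9 → no match
Total matched: 2

2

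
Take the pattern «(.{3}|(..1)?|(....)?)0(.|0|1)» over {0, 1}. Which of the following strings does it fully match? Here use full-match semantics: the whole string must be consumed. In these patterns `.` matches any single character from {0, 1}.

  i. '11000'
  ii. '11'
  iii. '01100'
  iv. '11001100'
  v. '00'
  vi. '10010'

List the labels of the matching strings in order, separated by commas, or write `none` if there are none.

i, iii, v

i → match
ii → no match
iii → match
iv → no match
v → match
vi → no match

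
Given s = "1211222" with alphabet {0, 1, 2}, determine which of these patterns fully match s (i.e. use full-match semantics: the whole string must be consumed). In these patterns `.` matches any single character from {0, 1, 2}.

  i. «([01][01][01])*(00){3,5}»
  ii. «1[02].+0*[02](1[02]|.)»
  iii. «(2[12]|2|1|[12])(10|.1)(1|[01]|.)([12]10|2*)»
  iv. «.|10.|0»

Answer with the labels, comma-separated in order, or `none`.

ii, iii

i → no match — must end with "00"
ii → match
iii → match
iv → no match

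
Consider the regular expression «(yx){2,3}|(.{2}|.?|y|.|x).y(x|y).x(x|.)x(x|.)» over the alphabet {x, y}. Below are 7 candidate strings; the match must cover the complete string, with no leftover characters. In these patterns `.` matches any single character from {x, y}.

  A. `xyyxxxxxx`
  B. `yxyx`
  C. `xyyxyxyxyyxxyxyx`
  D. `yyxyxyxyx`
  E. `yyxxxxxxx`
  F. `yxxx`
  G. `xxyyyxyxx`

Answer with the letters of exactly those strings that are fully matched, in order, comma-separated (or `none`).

A, B, G

A → match
B → match
C → no match
D → no match
E → no match
F → no match
G → match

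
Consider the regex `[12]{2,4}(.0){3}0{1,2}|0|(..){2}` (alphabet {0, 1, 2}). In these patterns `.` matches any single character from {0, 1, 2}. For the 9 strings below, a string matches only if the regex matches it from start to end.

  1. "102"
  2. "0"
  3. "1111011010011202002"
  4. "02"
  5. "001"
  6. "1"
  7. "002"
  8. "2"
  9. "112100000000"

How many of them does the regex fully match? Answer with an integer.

2

1. "102" → no match
2. "0" → match
3 → no match
4. "02" → no match
5. "001" → no match
6. "1" → no match
7. "002" → no match
8. "2" → no match
9. "112100000000" → match
Total matched: 2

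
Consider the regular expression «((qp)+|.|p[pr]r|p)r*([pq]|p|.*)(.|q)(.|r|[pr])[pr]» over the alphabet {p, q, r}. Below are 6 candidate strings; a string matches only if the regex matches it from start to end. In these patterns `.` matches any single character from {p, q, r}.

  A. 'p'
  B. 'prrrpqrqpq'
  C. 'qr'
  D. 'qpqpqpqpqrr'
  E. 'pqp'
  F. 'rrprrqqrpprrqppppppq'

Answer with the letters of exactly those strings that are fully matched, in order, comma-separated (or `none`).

D

A. 'p' → no match
B. 'prrrpqrqpq' → no match
C. 'qr' → no match
D. 'qpqpqpqpqrr' → match
E. 'pqp' → no match
F → no match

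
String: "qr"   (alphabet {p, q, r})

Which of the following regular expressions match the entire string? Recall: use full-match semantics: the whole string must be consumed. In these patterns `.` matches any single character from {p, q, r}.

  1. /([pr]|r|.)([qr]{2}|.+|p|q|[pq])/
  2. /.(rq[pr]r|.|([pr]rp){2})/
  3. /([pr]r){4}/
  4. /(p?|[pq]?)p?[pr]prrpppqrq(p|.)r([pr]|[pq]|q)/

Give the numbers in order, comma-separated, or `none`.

1 → match
2 → match
3 → no match
4 → no match

1, 2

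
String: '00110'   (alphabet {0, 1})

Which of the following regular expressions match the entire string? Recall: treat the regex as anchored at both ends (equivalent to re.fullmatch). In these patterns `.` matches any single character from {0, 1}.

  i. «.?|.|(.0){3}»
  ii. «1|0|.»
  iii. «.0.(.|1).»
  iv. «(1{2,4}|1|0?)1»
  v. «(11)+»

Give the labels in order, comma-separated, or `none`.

iii

i → no match
ii → no match
iii → match
iv → no match — must end with '1'
v → no match — must start with '11'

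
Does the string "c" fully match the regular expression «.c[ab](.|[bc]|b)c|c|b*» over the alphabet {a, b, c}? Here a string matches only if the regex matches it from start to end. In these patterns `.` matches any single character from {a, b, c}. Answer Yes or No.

Yes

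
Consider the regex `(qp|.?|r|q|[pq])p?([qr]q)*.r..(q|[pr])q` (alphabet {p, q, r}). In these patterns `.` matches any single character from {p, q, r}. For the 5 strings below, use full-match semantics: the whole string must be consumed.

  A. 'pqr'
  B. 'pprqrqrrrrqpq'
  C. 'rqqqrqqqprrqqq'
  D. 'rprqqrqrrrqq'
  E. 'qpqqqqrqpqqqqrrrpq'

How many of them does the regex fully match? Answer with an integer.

A → no match — must end with 'q'
B → no match
C → match
D → no match
E → no match
Total matched: 1

1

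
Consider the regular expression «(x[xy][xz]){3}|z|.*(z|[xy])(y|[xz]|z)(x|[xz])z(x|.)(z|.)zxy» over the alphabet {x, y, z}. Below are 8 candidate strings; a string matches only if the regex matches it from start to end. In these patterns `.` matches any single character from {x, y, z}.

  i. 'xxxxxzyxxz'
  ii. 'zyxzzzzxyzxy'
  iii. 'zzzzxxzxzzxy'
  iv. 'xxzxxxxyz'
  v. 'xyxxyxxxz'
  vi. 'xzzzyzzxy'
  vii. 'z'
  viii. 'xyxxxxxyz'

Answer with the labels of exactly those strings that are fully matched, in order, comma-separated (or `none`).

i → no match
ii → match
iii → match
iv → match
v → match
vi → match
vii → match
viii → match

ii, iii, iv, v, vi, vii, viii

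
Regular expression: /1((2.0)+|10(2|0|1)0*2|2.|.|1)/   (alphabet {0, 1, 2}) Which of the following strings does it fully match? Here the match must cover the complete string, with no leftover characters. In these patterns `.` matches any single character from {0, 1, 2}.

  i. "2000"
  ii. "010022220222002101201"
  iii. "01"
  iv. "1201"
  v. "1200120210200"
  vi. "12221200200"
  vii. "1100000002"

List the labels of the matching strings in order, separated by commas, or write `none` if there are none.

i → no match — must start with "1"
ii → no match — must start with "1"
iii → no match — must start with "1"
iv → no match
v → no match
vi → no match
vii → match

vii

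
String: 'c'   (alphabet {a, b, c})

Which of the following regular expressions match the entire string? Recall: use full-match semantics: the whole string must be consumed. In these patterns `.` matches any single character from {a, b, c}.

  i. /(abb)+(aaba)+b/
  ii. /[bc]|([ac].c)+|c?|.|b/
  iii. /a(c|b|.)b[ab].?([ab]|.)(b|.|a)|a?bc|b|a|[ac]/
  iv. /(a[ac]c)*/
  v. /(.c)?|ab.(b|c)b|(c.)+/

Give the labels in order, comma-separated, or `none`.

i → no match — must start with 'abb'
ii → match
iii → match
iv → no match
v → no match

ii, iii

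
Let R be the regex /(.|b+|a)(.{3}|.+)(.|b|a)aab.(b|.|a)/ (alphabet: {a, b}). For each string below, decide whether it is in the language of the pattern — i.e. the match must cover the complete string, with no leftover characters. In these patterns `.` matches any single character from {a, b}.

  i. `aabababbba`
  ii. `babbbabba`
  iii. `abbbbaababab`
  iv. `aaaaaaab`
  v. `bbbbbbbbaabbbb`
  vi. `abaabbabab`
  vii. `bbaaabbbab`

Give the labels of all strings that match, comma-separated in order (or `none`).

none

i → no match
ii → no match
iii → no match
iv → no match
v → no match
vi → no match
vii → no match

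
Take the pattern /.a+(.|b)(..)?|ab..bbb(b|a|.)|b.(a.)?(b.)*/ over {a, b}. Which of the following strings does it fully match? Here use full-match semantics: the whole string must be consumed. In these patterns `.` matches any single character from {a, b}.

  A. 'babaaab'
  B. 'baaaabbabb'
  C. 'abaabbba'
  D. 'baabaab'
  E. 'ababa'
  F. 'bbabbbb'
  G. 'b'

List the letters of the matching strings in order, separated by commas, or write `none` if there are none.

A → no match
B → no match
C → match
D → no match
E → no match
F → no match
G → no match

C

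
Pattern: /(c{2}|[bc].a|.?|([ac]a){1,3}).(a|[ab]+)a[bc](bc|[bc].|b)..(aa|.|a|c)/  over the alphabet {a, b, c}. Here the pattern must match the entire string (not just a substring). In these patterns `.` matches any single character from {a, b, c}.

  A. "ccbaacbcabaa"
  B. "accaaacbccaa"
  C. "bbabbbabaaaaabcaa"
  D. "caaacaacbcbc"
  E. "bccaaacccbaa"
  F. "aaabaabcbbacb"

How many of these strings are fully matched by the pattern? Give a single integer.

2

A → match
B → no match
C → no match
D → match
E → no match
F → no match
Total matched: 2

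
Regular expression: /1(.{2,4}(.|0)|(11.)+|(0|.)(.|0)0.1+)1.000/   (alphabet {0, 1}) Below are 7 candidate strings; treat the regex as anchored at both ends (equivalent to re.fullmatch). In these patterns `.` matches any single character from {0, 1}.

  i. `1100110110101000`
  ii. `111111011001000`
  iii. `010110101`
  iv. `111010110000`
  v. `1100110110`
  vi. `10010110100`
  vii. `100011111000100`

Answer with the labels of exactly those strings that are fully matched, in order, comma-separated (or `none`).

i → no match
ii → no match
iii → no match — must start with `1`
iv → no match
v → no match — must end with `000`
vi → no match — must end with `000`
vii → no match — must end with `000`

none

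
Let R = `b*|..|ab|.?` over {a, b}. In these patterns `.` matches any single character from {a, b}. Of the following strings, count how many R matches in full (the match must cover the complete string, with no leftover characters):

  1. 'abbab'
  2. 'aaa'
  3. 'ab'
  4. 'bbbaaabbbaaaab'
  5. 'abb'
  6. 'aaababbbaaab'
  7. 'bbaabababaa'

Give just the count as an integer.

1

1 → no match
2 → no match
3 → match
4 → no match
5 → no match
6 → no match
7 → no match
Total matched: 1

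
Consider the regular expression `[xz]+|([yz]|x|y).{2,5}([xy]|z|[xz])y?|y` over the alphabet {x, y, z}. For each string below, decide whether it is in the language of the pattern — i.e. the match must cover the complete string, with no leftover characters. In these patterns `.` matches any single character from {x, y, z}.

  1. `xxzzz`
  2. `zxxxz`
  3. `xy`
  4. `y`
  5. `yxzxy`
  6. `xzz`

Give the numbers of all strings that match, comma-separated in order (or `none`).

1, 2, 4, 5, 6

1 → match
2 → match
3 → no match
4 → match
5 → match
6 → match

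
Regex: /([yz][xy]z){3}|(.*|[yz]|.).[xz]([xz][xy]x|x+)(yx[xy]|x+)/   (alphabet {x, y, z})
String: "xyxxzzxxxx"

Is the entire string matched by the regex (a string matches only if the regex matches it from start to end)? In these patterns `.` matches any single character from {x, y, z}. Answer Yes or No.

Yes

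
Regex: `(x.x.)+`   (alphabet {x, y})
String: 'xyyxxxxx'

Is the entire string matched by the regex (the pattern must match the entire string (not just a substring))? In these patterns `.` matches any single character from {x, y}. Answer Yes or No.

No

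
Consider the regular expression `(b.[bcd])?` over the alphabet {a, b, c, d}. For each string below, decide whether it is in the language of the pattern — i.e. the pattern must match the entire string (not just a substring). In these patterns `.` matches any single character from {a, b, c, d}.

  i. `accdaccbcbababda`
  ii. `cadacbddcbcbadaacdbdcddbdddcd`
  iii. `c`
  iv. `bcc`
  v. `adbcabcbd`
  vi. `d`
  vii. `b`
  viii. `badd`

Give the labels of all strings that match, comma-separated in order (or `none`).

iv

i → no match
ii → no match
iii → no match
iv → match
v → no match
vi → no match
vii → no match
viii → no match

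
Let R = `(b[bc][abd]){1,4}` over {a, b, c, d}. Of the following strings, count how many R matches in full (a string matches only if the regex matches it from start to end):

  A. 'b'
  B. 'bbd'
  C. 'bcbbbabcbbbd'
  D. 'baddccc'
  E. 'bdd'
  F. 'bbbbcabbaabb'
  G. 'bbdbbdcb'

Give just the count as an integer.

2

A → no match
B → match
C → match
D → no match
E → no match
F → no match
G → no match
Total matched: 2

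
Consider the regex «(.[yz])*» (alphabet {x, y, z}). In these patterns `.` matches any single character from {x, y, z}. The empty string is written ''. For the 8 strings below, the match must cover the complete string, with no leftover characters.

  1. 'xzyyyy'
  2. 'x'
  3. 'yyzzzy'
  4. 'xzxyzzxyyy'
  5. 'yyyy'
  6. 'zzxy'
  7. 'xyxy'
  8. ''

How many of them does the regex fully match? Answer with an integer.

1 → match
2 → no match
3 → match
4 → match
5 → match
6 → match
7 → match
8 → match
Total matched: 7

7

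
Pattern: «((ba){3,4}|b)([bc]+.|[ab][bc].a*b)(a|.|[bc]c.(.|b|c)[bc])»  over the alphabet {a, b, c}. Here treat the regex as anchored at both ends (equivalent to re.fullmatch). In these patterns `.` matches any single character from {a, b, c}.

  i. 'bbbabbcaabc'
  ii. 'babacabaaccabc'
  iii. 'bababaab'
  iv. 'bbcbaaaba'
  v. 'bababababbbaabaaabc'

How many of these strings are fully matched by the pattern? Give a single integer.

i → no match
ii → no match
iii → no match
iv → match
v → no match
Total matched: 1

1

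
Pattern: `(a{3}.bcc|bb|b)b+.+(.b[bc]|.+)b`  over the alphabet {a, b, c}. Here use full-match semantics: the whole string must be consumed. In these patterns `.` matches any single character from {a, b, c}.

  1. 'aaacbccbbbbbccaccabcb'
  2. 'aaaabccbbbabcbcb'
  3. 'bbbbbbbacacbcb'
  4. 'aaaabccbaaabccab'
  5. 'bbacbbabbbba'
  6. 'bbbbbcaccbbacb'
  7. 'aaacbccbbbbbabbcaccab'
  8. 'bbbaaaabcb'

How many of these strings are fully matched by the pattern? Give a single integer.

1 → match
2 → match
3 → match
4 → match
5 → no match — must end with 'b'
6 → match
7 → match
8 → match
Total matched: 7

7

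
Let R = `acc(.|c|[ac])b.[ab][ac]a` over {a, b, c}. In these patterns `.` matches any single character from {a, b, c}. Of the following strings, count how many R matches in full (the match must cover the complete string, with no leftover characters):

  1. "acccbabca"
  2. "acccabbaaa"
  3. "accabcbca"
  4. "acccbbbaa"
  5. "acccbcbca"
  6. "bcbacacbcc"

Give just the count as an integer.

1. "acccbabca" → match
2. "acccabbaaa" → no match
3. "accabcbca" → match
4. "acccbbbaa" → match
5. "acccbcbca" → match
6. "bcbacacbcc" → no match — must start with "acc"
Total matched: 4

4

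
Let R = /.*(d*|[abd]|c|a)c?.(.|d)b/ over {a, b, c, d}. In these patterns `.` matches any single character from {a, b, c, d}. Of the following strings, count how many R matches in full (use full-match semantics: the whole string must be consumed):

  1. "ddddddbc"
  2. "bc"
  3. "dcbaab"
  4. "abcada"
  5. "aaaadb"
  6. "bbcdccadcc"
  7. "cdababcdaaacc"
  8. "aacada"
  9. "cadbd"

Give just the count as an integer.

1. "ddddddbc" → no match — must end with "b"
2. "bc" → no match — must end with "b"
3. "dcbaab" → match
4. "abcada" → no match — must end with "b"
5. "aaaadb" → match
6. "bbcdccadcc" → no match — must end with "b"
7 → no match — must end with "b"
8. "aacada" → no match — must end with "b"
9. "cadbd" → no match — must end with "b"
Total matched: 2

2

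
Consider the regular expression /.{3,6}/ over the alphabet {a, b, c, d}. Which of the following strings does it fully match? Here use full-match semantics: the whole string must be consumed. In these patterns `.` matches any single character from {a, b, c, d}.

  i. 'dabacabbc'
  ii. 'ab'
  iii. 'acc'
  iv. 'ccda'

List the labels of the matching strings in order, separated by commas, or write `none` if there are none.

i → no match
ii → no match
iii → match
iv → match

iii, iv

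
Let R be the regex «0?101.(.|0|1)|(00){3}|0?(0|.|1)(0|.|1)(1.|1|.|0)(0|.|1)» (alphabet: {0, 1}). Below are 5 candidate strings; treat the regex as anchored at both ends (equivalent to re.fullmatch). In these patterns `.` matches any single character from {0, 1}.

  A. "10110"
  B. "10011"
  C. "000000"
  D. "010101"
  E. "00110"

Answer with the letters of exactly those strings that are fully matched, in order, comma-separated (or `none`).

A, C, D, E

A. "10110" → match
B. "10011" → no match
C. "000000" → match
D. "010101" → match
E. "00110" → match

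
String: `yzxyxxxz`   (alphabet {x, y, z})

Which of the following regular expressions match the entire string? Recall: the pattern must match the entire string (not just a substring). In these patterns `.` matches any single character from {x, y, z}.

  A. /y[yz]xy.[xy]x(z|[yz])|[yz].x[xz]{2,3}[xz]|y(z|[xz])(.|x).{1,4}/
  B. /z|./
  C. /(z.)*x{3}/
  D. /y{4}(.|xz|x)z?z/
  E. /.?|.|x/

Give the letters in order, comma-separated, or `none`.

A → match
B → no match
C → no match — must end with `x`
D → no match
E → no match

A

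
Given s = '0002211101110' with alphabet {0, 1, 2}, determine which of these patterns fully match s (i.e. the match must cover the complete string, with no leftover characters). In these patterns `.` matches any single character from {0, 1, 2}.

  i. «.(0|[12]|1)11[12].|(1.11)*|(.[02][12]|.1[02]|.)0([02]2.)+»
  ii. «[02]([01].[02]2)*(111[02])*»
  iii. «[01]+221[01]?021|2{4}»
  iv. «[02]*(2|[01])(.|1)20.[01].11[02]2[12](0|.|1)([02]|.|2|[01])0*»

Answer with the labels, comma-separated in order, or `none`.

ii

i → no match
ii → match
iii → no match
iv → no match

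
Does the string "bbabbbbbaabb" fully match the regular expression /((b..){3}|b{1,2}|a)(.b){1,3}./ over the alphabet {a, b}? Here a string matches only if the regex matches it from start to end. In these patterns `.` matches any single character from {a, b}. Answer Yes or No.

Yes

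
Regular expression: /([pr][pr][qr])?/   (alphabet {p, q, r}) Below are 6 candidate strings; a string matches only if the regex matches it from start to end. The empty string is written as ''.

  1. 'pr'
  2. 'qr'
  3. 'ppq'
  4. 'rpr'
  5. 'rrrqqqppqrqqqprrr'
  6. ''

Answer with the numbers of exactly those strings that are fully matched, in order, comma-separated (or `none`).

3, 4, 6

1. 'pr' → no match
2. 'qr' → no match
3. 'ppq' → match
4. 'rpr' → match
5 → no match
6. '' → match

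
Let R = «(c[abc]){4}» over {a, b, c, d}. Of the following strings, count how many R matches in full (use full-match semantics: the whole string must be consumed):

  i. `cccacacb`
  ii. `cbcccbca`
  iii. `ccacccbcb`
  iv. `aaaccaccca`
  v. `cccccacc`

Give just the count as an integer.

i. `cccacacb` → match
ii. `cbcccbca` → match
iii. `ccacccbcb` → no match
iv. `aaaccaccca` → no match — must start with `c`
v. `cccccacc` → match
Total matched: 3

3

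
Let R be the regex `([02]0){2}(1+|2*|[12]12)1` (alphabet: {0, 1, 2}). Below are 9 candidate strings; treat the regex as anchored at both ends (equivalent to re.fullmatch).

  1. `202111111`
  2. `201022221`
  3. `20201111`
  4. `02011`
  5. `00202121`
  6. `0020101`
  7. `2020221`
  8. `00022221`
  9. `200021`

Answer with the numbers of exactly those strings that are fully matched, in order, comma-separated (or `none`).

3, 5, 7, 9

1 → no match
2 → no match
3 → match
4 → no match
5 → match
6 → no match
7 → match
8 → no match
9 → match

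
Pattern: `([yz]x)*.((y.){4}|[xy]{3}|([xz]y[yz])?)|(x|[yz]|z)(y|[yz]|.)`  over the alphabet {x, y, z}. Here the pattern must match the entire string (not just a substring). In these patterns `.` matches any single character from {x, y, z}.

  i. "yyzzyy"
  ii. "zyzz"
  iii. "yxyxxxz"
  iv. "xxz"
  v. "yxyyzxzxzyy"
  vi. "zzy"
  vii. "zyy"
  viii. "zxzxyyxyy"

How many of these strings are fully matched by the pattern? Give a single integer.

i → no match
ii → no match
iii → no match
iv → no match
v → no match
vi → no match
vii → no match
viii → no match
Total matched: 0

0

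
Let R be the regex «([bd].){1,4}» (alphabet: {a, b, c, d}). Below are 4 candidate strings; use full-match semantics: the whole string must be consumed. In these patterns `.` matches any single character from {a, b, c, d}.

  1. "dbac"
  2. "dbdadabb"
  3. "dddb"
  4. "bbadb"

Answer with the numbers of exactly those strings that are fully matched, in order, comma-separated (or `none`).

1 → no match
2 → match
3 → match
4 → no match

2, 3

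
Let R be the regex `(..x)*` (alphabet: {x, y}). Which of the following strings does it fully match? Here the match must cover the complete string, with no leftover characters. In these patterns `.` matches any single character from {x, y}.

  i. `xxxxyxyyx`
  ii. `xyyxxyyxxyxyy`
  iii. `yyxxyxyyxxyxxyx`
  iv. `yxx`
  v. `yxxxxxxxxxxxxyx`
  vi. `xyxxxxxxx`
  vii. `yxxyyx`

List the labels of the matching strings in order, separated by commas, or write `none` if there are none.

i, iii, iv, v, vi, vii

i → match
ii → no match
iii → match
iv → match
v → match
vi → match
vii → match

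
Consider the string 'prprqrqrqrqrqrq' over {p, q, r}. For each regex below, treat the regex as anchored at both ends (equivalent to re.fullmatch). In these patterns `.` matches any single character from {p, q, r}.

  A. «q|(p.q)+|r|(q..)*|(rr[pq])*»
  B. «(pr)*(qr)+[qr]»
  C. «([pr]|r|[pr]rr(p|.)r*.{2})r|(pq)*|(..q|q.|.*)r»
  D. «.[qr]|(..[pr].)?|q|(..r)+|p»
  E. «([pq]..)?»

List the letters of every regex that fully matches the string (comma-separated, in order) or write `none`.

A → no match
B → match
C → no match
D → no match
E → no match

B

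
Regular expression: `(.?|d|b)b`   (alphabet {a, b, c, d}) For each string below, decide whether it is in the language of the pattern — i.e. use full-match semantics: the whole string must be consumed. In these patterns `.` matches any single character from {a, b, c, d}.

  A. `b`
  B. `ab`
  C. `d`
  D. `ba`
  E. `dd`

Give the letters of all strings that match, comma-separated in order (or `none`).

A, B

A → match
B → match
C → no match — must end with `b`
D → no match — must end with `b`
E → no match — must end with `b`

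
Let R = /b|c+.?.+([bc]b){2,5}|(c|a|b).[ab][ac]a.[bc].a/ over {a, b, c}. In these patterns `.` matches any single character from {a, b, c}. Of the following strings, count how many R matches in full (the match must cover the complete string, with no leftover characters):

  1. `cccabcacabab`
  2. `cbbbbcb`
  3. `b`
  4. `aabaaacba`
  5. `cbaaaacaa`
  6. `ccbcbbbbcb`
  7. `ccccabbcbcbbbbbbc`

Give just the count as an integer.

1 → no match
2 → match
3 → match
4 → match
5 → match
6 → match
7 → no match
Total matched: 5

5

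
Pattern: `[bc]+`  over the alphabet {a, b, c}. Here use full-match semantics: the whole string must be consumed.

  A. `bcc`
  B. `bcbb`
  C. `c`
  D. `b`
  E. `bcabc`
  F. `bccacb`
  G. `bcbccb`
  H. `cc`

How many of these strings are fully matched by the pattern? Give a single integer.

6

A → match
B → match
C → match
D → match
E → no match
F → no match
G → match
H → match
Total matched: 6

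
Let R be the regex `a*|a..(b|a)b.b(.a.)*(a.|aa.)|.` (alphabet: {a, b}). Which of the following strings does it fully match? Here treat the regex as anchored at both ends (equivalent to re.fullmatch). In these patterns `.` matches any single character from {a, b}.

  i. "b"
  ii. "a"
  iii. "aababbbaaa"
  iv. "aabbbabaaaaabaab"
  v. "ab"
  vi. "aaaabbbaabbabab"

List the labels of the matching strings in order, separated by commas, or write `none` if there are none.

i → match
ii → match
iii → match
iv → match
v → no match
vi → match

i, ii, iii, iv, vi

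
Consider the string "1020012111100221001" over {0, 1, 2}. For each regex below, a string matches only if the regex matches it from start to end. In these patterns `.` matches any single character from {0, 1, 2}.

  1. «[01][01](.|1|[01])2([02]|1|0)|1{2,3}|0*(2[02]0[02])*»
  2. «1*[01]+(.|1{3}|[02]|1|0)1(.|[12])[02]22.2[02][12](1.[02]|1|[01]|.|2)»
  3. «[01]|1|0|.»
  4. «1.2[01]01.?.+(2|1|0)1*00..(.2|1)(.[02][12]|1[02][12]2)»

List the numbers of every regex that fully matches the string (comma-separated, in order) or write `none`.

4

1 → no match
2 → no match
3 → no match
4 → match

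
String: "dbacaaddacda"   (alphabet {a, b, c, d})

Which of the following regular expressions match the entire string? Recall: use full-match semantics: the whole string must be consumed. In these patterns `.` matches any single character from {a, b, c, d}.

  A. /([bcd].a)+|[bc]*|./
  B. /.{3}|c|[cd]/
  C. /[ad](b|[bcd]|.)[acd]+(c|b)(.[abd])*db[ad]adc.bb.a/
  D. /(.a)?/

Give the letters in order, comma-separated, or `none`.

A → match
B → no match
C → no match
D → no match

A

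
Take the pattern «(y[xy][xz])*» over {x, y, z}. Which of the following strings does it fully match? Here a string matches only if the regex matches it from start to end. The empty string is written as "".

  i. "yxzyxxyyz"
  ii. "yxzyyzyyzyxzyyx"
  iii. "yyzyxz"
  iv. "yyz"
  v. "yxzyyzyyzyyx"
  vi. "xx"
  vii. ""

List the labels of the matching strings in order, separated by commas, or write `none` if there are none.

i, ii, iii, iv, v, vii

i. "yxzyxxyyz" → match
ii → match
iii. "yyzyxz" → match
iv. "yyz" → match
v. "yxzyyzyyzyyx" → match
vi. "xx" → no match
vii. "" → match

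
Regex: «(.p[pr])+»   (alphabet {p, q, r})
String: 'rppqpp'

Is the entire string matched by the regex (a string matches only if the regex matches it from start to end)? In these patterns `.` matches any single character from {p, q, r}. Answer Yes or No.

Yes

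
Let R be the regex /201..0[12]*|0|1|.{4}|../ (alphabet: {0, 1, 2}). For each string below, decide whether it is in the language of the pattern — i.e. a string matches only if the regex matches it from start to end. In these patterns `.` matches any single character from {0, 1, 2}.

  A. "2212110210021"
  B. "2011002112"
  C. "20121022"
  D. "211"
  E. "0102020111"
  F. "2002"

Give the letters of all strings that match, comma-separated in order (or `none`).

B, C, F

A → no match
B → match
C → match
D → no match
E → no match
F → match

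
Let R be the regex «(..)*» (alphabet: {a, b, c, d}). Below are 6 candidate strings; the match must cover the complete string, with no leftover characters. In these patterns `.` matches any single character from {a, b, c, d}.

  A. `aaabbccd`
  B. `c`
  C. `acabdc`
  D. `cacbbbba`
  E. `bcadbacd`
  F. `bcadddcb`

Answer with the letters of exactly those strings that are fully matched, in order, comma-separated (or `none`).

A, C, D, E, F

A → match
B → no match
C → match
D → match
E → match
F → match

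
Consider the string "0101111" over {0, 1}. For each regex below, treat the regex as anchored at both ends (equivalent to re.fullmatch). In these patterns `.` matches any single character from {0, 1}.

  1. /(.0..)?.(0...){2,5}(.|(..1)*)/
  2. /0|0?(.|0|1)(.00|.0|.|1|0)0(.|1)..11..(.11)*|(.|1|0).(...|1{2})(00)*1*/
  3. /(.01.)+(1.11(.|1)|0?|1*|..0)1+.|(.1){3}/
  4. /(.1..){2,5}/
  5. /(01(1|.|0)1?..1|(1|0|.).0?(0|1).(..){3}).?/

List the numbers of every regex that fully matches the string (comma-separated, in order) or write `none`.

1 → no match
2 → match
3 → no match
4 → no match
5 → match

2, 5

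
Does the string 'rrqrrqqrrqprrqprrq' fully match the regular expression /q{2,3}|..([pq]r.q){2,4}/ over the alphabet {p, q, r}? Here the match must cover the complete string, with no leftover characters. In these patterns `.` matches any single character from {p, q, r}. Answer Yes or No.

Yes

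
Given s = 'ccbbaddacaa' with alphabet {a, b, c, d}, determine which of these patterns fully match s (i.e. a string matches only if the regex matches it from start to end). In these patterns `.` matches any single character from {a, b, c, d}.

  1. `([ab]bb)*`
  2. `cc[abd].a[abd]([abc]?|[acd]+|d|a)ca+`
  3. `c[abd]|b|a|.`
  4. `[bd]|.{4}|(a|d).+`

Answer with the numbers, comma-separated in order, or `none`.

2

1 → no match
2 → match
3 → no match
4 → no match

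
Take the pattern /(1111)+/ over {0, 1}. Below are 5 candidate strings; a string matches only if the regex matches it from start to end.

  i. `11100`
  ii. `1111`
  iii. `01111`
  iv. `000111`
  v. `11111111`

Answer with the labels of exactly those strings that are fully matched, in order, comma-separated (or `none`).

i → no match — must start with `1111`
ii → match
iii → no match — must start with `1111`
iv → no match — must start with `1111`
v → match

ii, v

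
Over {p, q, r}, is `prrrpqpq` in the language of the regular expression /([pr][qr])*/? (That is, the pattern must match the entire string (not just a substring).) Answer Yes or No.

Yes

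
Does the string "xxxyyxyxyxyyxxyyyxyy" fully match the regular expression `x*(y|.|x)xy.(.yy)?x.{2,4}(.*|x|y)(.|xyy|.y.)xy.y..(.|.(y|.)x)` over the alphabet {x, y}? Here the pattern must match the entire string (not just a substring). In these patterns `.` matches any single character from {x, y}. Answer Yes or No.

Yes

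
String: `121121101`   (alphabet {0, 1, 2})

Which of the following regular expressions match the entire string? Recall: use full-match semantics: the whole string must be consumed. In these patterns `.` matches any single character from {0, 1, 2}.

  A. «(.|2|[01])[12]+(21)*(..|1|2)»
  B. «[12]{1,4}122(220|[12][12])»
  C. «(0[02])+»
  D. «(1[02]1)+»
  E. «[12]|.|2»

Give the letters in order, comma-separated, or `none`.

A → match
B → no match
C → no match — must start with `0`
D → match
E → no match

A, D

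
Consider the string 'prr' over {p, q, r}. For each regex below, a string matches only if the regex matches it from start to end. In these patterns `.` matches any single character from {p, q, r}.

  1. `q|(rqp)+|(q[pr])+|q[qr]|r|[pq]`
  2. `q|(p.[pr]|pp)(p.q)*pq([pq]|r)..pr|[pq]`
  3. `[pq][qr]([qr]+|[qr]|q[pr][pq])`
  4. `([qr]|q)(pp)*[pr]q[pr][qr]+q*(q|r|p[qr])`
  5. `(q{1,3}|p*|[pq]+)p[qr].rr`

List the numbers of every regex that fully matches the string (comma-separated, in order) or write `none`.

3

1 → no match
2 → no match
3 → match
4 → no match
5 → no match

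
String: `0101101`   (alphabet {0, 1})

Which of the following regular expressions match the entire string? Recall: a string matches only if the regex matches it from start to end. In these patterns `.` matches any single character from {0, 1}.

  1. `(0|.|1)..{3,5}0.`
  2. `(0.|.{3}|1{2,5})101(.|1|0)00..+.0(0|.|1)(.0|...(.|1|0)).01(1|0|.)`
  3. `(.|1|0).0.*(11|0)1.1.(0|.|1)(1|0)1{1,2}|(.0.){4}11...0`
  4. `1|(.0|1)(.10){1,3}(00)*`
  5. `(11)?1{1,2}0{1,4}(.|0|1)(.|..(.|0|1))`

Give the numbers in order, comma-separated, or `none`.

1 → match
2 → no match
3 → no match
4 → no match
5 → no match

1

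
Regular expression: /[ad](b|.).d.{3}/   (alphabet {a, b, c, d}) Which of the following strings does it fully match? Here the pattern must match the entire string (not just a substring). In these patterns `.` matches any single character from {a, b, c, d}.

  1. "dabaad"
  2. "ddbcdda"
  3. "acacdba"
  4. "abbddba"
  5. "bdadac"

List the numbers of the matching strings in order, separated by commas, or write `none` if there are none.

1 → no match
2 → no match
3 → no match
4 → match
5 → no match

4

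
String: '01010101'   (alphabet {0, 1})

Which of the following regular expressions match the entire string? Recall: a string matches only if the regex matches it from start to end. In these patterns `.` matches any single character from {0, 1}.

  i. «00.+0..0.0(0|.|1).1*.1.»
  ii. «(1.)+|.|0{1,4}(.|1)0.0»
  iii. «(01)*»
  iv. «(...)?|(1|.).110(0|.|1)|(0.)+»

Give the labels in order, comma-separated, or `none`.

iii, iv

i → no match — must start with '00'
ii → no match
iii → match
iv → match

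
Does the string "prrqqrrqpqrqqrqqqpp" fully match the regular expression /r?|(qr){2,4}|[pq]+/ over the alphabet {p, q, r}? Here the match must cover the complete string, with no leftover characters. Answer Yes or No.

No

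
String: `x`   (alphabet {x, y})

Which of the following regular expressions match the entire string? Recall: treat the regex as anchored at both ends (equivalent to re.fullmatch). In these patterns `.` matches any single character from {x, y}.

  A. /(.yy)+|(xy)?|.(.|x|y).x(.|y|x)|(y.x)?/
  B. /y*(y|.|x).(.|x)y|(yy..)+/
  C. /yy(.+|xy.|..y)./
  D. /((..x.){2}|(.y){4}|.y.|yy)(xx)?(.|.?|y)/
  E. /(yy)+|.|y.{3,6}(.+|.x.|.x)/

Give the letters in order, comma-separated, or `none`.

E

A → no match
B → no match
C → no match — must start with `yy`
D → no match
E → match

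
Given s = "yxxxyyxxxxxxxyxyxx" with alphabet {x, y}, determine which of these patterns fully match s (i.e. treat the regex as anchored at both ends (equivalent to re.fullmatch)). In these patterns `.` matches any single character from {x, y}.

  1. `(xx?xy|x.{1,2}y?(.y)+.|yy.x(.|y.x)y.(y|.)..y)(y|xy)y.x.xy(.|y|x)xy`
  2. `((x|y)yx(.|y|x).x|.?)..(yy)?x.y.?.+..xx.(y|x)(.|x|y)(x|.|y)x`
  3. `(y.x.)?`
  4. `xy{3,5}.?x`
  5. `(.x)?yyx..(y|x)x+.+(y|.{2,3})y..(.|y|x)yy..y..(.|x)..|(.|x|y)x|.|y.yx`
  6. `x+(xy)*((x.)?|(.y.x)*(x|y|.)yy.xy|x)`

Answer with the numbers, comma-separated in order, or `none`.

1 → no match — must end with "xy"
2 → match
3 → no match
4 → no match — must start with "xy"
5 → no match
6 → no match — must start with "x"

2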